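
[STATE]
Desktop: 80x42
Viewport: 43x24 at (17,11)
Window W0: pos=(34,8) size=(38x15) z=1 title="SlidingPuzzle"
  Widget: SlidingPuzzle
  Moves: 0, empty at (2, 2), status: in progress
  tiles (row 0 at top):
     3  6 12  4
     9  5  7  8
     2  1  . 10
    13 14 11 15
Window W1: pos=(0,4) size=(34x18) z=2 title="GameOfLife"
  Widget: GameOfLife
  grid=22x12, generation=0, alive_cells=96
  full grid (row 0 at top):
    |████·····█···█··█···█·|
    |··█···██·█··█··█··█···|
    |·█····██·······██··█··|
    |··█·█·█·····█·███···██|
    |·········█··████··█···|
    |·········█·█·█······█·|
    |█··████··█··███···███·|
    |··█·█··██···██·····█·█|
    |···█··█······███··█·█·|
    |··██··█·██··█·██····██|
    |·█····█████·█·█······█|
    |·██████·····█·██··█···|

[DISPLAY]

█···██          ┃┃┌────┬────┬────┬────┐    
··█···          ┃┃│  3 │  6 │ 12 │  4 │    
····█·          ┃┃├────┼────┼────┼────┤    
··███·          ┃┃│  9 │  5 │  7 │  8 │    
···█·█          ┃┃├────┼────┼────┼────┤    
··█·█·          ┃┃│  2 │  1 │    │ 10 │    
····██          ┃┃├────┼────┼────┼────┤    
·····█          ┃┃│ 13 │ 14 │ 11 │ 15 │    
··█···          ┃┃└────┴────┴────┴────┘    
                ┃┃Moves: 0                 
━━━━━━━━━━━━━━━━┛┃                         
                 ┗━━━━━━━━━━━━━━━━━━━━━━━━━
                                           
                                           
                                           
                                           
                                           
                                           
                                           
                                           
                                           
                                           
                                           
                                           


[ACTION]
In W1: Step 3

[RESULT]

··█···          ┃┃┌────┬────┬────┬────┐    
······          ┃┃│  3 │  6 │ 12 │  4 │    
·███·█          ┃┃├────┼────┼────┼────┤    
··███·          ┃┃│  9 │  5 │  7 │  8 │    
·····█          ┃┃├────┼────┼────┼────┤    
····█·          ┃┃│  2 │  1 │    │ 10 │    
·····█          ┃┃├────┼────┼────┼────┤    
······          ┃┃│ 13 │ 14 │ 11 │ 15 │    
······          ┃┃└────┴────┴────┴────┘    
                ┃┃Moves: 0                 
━━━━━━━━━━━━━━━━┛┃                         
                 ┗━━━━━━━━━━━━━━━━━━━━━━━━━
                                           
                                           
                                           
                                           
                                           
                                           
                                           
                                           
                                           
                                           
                                           
                                           


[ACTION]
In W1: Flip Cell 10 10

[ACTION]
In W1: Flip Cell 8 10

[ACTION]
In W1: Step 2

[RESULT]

···█··          ┃┃┌────┬────┬────┬────┐    
······          ┃┃│  3 │  6 │ 12 │  4 │    
······          ┃┃├────┼────┼────┼────┤    
·█····          ┃┃│  9 │  5 │  7 │  8 │    
·····█          ┃┃├────┼────┼────┼────┤    
····██          ┃┃│  2 │  1 │    │ 10 │    
······          ┃┃├────┼────┼────┼────┤    
······          ┃┃│ 13 │ 14 │ 11 │ 15 │    
······          ┃┃└────┴────┴────┴────┘    
                ┃┃Moves: 0                 
━━━━━━━━━━━━━━━━┛┃                         
                 ┗━━━━━━━━━━━━━━━━━━━━━━━━━
                                           
                                           
                                           
                                           
                                           
                                           
                                           
                                           
                                           
                                           
                                           
                                           


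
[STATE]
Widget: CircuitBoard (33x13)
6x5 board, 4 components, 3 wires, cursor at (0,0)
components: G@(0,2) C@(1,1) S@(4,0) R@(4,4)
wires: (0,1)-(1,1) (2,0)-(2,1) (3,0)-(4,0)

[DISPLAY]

   0 1 2 3 4 5                   
0  [.]  ·   G                    
        │                        
1       C                        
                                 
2   · ─ ·                        
                                 
3   ·                            
    │                            
4   S               R            
Cursor: (0,0)                    
                                 
                                 


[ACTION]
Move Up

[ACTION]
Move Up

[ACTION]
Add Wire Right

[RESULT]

   0 1 2 3 4 5                   
0  [.]─ ·   G                    
        │                        
1       C                        
                                 
2   · ─ ·                        
                                 
3   ·                            
    │                            
4   S               R            
Cursor: (0,0)                    
                                 
                                 


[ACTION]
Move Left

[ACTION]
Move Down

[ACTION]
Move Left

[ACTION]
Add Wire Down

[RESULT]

   0 1 2 3 4 5                   
0   · ─ ·   G                    
        │                        
1  [.]  C                        
    │                            
2   · ─ ·                        
                                 
3   ·                            
    │                            
4   S               R            
Cursor: (1,0)                    
                                 
                                 


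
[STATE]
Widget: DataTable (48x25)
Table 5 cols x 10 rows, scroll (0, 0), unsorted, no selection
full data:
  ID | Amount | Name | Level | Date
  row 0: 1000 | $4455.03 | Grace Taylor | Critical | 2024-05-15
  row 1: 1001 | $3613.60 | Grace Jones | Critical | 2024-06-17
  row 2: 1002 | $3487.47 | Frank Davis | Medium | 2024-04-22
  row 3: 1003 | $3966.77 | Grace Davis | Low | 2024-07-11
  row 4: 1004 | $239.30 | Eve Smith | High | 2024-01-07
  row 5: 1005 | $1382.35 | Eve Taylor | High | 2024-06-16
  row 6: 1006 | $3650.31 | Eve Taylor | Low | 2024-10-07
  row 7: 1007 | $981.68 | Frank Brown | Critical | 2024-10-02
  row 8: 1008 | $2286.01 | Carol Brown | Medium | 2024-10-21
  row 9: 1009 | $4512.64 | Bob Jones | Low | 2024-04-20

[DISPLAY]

ID  │Amount  │Name        │Level   │Date        
────┼────────┼────────────┼────────┼──────────  
1000│$4455.03│Grace Taylor│Critical│2024-05-15  
1001│$3613.60│Grace Jones │Critical│2024-06-17  
1002│$3487.47│Frank Davis │Medium  │2024-04-22  
1003│$3966.77│Grace Davis │Low     │2024-07-11  
1004│$239.30 │Eve Smith   │High    │2024-01-07  
1005│$1382.35│Eve Taylor  │High    │2024-06-16  
1006│$3650.31│Eve Taylor  │Low     │2024-10-07  
1007│$981.68 │Frank Brown │Critical│2024-10-02  
1008│$2286.01│Carol Brown │Medium  │2024-10-21  
1009│$4512.64│Bob Jones   │Low     │2024-04-20  
                                                
                                                
                                                
                                                
                                                
                                                
                                                
                                                
                                                
                                                
                                                
                                                
                                                


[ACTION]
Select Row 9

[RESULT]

ID  │Amount  │Name        │Level   │Date        
────┼────────┼────────────┼────────┼──────────  
1000│$4455.03│Grace Taylor│Critical│2024-05-15  
1001│$3613.60│Grace Jones │Critical│2024-06-17  
1002│$3487.47│Frank Davis │Medium  │2024-04-22  
1003│$3966.77│Grace Davis │Low     │2024-07-11  
1004│$239.30 │Eve Smith   │High    │2024-01-07  
1005│$1382.35│Eve Taylor  │High    │2024-06-16  
1006│$3650.31│Eve Taylor  │Low     │2024-10-07  
1007│$981.68 │Frank Brown │Critical│2024-10-02  
1008│$2286.01│Carol Brown │Medium  │2024-10-21  
>009│$4512.64│Bob Jones   │Low     │2024-04-20  
                                                
                                                
                                                
                                                
                                                
                                                
                                                
                                                
                                                
                                                
                                                
                                                
                                                


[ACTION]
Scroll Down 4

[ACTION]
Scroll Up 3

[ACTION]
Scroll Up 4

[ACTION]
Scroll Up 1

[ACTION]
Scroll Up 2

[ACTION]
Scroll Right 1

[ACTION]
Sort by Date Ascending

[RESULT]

ID  │Amount  │Name        │Level   │Date     ▲  
────┼────────┼────────────┼────────┼──────────  
1004│$239.30 │Eve Smith   │High    │2024-01-07  
1009│$4512.64│Bob Jones   │Low     │2024-04-20  
1002│$3487.47│Frank Davis │Medium  │2024-04-22  
1000│$4455.03│Grace Taylor│Critical│2024-05-15  
1005│$1382.35│Eve Taylor  │High    │2024-06-16  
1001│$3613.60│Grace Jones │Critical│2024-06-17  
1003│$3966.77│Grace Davis │Low     │2024-07-11  
1007│$981.68 │Frank Brown │Critical│2024-10-02  
1006│$3650.31│Eve Taylor  │Low     │2024-10-07  
>008│$2286.01│Carol Brown │Medium  │2024-10-21  
                                                
                                                
                                                
                                                
                                                
                                                
                                                
                                                
                                                
                                                
                                                
                                                
                                                


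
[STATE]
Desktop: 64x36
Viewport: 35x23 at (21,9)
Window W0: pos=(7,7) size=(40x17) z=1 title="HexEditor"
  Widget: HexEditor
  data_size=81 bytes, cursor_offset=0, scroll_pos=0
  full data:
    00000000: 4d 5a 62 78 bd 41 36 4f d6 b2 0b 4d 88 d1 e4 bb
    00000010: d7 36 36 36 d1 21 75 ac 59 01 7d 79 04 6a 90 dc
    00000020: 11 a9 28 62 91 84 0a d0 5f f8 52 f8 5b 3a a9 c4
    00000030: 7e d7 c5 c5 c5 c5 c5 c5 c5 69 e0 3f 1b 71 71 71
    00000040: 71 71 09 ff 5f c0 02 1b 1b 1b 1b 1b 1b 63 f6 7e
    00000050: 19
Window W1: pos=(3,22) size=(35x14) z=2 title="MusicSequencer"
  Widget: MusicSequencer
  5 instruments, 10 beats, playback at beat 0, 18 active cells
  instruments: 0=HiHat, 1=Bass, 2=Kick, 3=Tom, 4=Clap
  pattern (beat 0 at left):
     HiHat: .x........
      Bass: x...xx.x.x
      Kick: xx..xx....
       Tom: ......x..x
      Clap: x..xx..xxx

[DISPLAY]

─────────────────────────┨         
5a 62 78 bd 41 36 4f  d6 ┃         
36 36 36 d1 21 75 ac  59 ┃         
a9 28 62 91 84 0a d0  5f ┃         
d7 c5 c5 c5 c5 c5 c5  c5 ┃         
71 09 ff 5f c0 02 1b  1b ┃         
                         ┃         
                         ┃         
                         ┃         
                         ┃         
                         ┃         
                         ┃         
                         ┃         
━━━━━━━━━━━━━━━━┓        ┃         
                ┃━━━━━━━━┛         
────────────────┨                  
                ┃                  
                ┃                  
                ┃                  
                ┃                  
                ┃                  
                ┃                  
                ┃                  


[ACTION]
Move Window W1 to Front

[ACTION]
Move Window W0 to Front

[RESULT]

─────────────────────────┨         
5a 62 78 bd 41 36 4f  d6 ┃         
36 36 36 d1 21 75 ac  59 ┃         
a9 28 62 91 84 0a d0  5f ┃         
d7 c5 c5 c5 c5 c5 c5  c5 ┃         
71 09 ff 5f c0 02 1b  1b ┃         
                         ┃         
                         ┃         
                         ┃         
                         ┃         
                         ┃         
                         ┃         
                         ┃         
                         ┃         
━━━━━━━━━━━━━━━━━━━━━━━━━┛         
────────────────┨                  
                ┃                  
                ┃                  
                ┃                  
                ┃                  
                ┃                  
                ┃                  
                ┃                  


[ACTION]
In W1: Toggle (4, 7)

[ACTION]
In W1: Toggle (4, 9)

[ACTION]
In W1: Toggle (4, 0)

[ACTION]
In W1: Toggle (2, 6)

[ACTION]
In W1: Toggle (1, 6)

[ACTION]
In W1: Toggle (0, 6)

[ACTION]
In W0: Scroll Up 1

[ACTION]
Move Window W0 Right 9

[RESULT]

──────────────────────────────────┨
0000  4D 5a 62 78 bd 41 36 4f  d6 ┃
0010  d7 36 36 36 d1 21 75 ac  59 ┃
0020  11 a9 28 62 91 84 0a d0  5f ┃
0030  7e d7 c5 c5 c5 c5 c5 c5  c5 ┃
0040  71 71 09 ff 5f c0 02 1b  1b ┃
0050  19                          ┃
                                  ┃
                                  ┃
                                  ┃
                                  ┃
                                  ┃
                                  ┃
                                  ┃
━━━━━━━━━━━━━━━━━━━━━━━━━━━━━━━━━━┛
────────────────┨                  
                ┃                  
                ┃                  
                ┃                  
                ┃                  
                ┃                  
                ┃                  
                ┃                  


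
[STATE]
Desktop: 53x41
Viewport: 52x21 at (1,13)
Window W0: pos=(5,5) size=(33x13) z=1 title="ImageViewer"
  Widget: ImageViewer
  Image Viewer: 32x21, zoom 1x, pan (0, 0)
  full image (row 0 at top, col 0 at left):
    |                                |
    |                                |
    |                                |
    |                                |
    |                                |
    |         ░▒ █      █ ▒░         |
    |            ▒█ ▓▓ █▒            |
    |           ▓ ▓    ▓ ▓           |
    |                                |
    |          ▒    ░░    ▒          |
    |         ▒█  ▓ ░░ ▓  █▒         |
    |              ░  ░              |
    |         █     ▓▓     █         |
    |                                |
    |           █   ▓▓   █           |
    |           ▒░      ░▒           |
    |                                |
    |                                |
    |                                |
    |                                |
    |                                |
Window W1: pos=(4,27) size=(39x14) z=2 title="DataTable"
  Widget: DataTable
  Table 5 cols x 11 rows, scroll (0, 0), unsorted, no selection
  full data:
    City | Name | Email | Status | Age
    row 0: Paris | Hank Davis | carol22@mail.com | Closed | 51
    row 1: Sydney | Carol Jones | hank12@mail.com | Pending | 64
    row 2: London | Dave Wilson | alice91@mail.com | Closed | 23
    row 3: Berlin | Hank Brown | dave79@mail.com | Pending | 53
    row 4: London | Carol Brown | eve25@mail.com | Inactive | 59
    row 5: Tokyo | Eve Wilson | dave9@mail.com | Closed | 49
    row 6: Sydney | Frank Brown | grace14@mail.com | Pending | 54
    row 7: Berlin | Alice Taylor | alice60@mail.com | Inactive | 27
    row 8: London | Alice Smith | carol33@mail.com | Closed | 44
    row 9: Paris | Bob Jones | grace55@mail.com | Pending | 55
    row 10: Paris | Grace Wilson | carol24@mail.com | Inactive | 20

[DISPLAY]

    ┃         ░▒ █      █ ▒░        ┃               
    ┃            ▒█ ▓▓ █▒           ┃               
    ┃           ▓ ▓    ▓ ▓          ┃               
    ┃                               ┃               
    ┗━━━━━━━━━━━━━━━━━━━━━━━━━━━━━━━┛               
                                                    
                                                    
                                                    
                                                    
                                                    
                                                    
                                                    
                                                    
                                                    
   ┏━━━━━━━━━━━━━━━━━━━━━━━━━━━━━━━━━━━━━┓          
   ┃ DataTable                           ┃          
   ┠─────────────────────────────────────┨          
   ┃City  │Name        │Email           │┃          
   ┃──────┼────────────┼────────────────┼┃          
   ┃Paris │Hank Davis  │carol22@mail.com│┃          
   ┃Sydney│Carol Jones │hank12@mail.com │┃          


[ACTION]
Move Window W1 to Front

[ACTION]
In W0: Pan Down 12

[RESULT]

    ┃                               ┃               
    ┃                               ┃               
    ┃                               ┃               
    ┃                               ┃               
    ┗━━━━━━━━━━━━━━━━━━━━━━━━━━━━━━━┛               
                                                    
                                                    
                                                    
                                                    
                                                    
                                                    
                                                    
                                                    
                                                    
   ┏━━━━━━━━━━━━━━━━━━━━━━━━━━━━━━━━━━━━━┓          
   ┃ DataTable                           ┃          
   ┠─────────────────────────────────────┨          
   ┃City  │Name        │Email           │┃          
   ┃──────┼────────────┼────────────────┼┃          
   ┃Paris │Hank Davis  │carol22@mail.com│┃          
   ┃Sydney│Carol Jones │hank12@mail.com │┃          


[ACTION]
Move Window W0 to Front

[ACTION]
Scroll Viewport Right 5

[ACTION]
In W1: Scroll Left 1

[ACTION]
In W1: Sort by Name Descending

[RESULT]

    ┃                               ┃               
    ┃                               ┃               
    ┃                               ┃               
    ┃                               ┃               
    ┗━━━━━━━━━━━━━━━━━━━━━━━━━━━━━━━┛               
                                                    
                                                    
                                                    
                                                    
                                                    
                                                    
                                                    
                                                    
                                                    
   ┏━━━━━━━━━━━━━━━━━━━━━━━━━━━━━━━━━━━━━┓          
   ┃ DataTable                           ┃          
   ┠─────────────────────────────────────┨          
   ┃City  │Name       ▼│Email           │┃          
   ┃──────┼────────────┼────────────────┼┃          
   ┃Paris │Hank Davis  │carol22@mail.com│┃          
   ┃Berlin│Hank Brown  │dave79@mail.com │┃          


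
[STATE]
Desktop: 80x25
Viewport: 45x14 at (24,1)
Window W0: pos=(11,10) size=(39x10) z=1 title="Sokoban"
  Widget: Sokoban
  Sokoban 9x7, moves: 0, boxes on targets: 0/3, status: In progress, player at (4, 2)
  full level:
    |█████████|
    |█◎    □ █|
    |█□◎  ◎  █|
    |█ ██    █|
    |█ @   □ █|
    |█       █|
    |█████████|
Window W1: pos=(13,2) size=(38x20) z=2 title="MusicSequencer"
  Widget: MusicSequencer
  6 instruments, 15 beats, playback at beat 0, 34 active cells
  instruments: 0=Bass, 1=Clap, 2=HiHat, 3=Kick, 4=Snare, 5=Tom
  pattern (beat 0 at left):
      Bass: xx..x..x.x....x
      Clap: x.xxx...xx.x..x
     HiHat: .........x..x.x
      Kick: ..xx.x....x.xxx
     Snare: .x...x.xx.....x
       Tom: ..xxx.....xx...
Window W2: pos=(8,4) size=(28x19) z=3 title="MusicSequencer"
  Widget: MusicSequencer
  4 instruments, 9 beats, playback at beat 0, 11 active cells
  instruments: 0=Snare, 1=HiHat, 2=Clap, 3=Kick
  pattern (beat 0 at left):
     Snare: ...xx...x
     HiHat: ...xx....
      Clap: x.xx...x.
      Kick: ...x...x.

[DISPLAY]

                                             
━━━━━━━━━━━━━━━━━━━━━━━━━━┓                  
encer                     ┃                  
━━━━━━━━━━━┓──────────────┨                  
           ┃              ┃                  
───────────┨              ┃                  
           ┃              ┃                  
           ┃              ┃                  
           ┃              ┃                  
           ┃              ┃                  
           ┃              ┃                  
           ┃              ┃                  
           ┃              ┃                  
           ┃              ┃                  


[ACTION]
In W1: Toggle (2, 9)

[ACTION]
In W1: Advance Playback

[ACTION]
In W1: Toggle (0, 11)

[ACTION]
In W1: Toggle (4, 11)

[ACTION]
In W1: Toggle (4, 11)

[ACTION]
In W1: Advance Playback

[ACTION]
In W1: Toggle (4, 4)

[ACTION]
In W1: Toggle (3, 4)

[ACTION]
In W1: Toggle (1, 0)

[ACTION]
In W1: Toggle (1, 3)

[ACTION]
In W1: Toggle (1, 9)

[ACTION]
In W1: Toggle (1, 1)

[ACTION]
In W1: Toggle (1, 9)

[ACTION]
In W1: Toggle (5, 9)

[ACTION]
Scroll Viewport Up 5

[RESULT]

                                             
                                             
━━━━━━━━━━━━━━━━━━━━━━━━━━┓                  
encer                     ┃                  
━━━━━━━━━━━┓──────────────┨                  
           ┃              ┃                  
───────────┨              ┃                  
           ┃              ┃                  
           ┃              ┃                  
           ┃              ┃                  
           ┃              ┃                  
           ┃              ┃                  
           ┃              ┃                  
           ┃              ┃                  


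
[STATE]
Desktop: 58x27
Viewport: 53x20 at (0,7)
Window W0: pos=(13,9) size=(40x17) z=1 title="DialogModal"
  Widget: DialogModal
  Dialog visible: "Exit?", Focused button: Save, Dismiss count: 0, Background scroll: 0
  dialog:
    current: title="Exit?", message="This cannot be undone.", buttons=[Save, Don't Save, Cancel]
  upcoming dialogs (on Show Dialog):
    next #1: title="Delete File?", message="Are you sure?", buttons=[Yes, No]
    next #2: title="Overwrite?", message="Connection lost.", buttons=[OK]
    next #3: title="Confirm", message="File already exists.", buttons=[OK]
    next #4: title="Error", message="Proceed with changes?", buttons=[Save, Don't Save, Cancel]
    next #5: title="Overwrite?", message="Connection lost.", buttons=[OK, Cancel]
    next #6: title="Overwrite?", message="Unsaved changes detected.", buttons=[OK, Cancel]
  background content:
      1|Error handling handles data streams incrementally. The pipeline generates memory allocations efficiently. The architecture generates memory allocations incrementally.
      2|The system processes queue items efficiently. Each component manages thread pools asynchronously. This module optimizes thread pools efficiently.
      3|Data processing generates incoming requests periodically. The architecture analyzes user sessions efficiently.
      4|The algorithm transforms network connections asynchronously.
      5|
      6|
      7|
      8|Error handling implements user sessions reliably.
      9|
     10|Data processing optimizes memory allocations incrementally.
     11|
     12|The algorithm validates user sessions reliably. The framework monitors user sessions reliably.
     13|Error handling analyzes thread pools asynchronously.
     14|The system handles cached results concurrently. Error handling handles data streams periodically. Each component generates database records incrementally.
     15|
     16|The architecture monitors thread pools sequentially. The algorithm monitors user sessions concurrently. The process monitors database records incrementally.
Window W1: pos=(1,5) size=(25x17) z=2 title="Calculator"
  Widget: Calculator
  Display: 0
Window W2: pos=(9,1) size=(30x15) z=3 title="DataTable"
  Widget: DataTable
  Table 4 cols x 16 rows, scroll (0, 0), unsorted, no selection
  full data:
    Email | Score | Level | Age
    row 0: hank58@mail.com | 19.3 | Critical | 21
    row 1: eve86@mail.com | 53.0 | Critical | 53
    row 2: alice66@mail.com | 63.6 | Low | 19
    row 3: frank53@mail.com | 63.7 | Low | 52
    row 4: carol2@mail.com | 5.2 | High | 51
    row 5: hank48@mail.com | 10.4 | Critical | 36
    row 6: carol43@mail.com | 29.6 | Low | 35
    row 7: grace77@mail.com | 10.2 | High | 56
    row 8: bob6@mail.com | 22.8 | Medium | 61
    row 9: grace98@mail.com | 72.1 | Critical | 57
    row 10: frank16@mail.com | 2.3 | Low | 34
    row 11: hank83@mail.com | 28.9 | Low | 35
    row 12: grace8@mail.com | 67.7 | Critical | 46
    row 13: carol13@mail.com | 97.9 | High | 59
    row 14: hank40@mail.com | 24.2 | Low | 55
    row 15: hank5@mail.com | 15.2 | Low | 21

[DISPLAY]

 ┠───────┃eve86@mail.com  │53.0 │Criti┃              
 ┃       ┃alice66@mail.com│63.6 │Low  ┃              
 ┃┌───┬──┃frank53@mail.com│63.7 │Low  ┃━━━━━━━━━━━━━┓
 ┃│ 7 │ 8┃carol2@mail.com │5.2  │High ┃             ┃
 ┃├───┼──┃hank48@mail.com │10.4 │Criti┃─────────────┨
 ┃│ 4 │ 5┃carol43@mail.com│29.6 │Low  ┃ta streams in┃
 ┃├───┼──┃grace77@mail.com│10.2 │High ┃e items effic┃
 ┃│ 1 │ 2┃bob6@mail.com   │22.8 │Mediu┃ incoming req┃
 ┃├───┼──┗━━━━━━━━━━━━━━━━━━━━━━━━━━━━┛network conne┃
 ┃│ 0 │ . │ = │ + │      ┃──────────────────────┐   ┃
 ┃├───┼───┼───┼───┤      ┃    Exit?             │   ┃
 ┃│ C │ MC│ MR│ M+│      ┃ cannot be undone.    │   ┃
 ┃└───┴───┴───┴───┘      ┃ Don't Save   Cancel  │ion┃
 ┃                       ┃──────────────────────┘   ┃
 ┗━━━━━━━━━━━━━━━━━━━━━━━┛ing optimizes memory alloc┃
             ┃                                      ┃
             ┃The algorithm validates user sessions ┃
             ┃Error handling analyzes thread pools a┃
             ┗━━━━━━━━━━━━━━━━━━━━━━━━━━━━━━━━━━━━━━┛
                                                     


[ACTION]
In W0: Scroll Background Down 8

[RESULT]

 ┠───────┃eve86@mail.com  │53.0 │Criti┃              
 ┃       ┃alice66@mail.com│63.6 │Low  ┃              
 ┃┌───┬──┃frank53@mail.com│63.7 │Low  ┃━━━━━━━━━━━━━┓
 ┃│ 7 │ 8┃carol2@mail.com │5.2  │High ┃             ┃
 ┃├───┼──┃hank48@mail.com │10.4 │Criti┃─────────────┨
 ┃│ 4 │ 5┃carol43@mail.com│29.6 │Low  ┃             ┃
 ┃├───┼──┃grace77@mail.com│10.2 │High ┃ memory alloc┃
 ┃│ 1 │ 2┃bob6@mail.com   │22.8 │Mediu┃             ┃
 ┃├───┼──┗━━━━━━━━━━━━━━━━━━━━━━━━━━━━┛ser sessions ┃
 ┃│ 0 │ . │ = │ + │      ┃──────────────────────┐s a┃
 ┃├───┼───┼───┼───┤      ┃    Exit?             │onc┃
 ┃│ C │ MC│ MR│ M+│      ┃ cannot be undone.    │   ┃
 ┃└───┴───┴───┴───┘      ┃ Don't Save   Cancel  │ols┃
 ┃                       ┃──────────────────────┘   ┃
 ┗━━━━━━━━━━━━━━━━━━━━━━━┛                          ┃
             ┃                                      ┃
             ┃                                      ┃
             ┃                                      ┃
             ┗━━━━━━━━━━━━━━━━━━━━━━━━━━━━━━━━━━━━━━┛
                                                     


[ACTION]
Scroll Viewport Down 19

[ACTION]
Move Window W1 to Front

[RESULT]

 ┠───────────────────────┨│53.0 │Criti┃              
 ┃                      0┃│63.6 │Low  ┃              
 ┃┌───┬───┬───┬───┐      ┃│63.7 │Low  ┃━━━━━━━━━━━━━┓
 ┃│ 7 │ 8 │ 9 │ ÷ │      ┃│5.2  │High ┃             ┃
 ┃├───┼───┼───┼───┤      ┃│10.4 │Criti┃─────────────┨
 ┃│ 4 │ 5 │ 6 │ × │      ┃│29.6 │Low  ┃             ┃
 ┃├───┼───┼───┼───┤      ┃│10.2 │High ┃ memory alloc┃
 ┃│ 1 │ 2 │ 3 │ - │      ┃│22.8 │Mediu┃             ┃
 ┃├───┼───┼───┼───┤      ┃━━━━━━━━━━━━┛ser sessions ┃
 ┃│ 0 │ . │ = │ + │      ┃──────────────────────┐s a┃
 ┃├───┼───┼───┼───┤      ┃    Exit?             │onc┃
 ┃│ C │ MC│ MR│ M+│      ┃ cannot be undone.    │   ┃
 ┃└───┴───┴───┴───┘      ┃ Don't Save   Cancel  │ols┃
 ┃                       ┃──────────────────────┘   ┃
 ┗━━━━━━━━━━━━━━━━━━━━━━━┛                          ┃
             ┃                                      ┃
             ┃                                      ┃
             ┃                                      ┃
             ┗━━━━━━━━━━━━━━━━━━━━━━━━━━━━━━━━━━━━━━┛
                                                     


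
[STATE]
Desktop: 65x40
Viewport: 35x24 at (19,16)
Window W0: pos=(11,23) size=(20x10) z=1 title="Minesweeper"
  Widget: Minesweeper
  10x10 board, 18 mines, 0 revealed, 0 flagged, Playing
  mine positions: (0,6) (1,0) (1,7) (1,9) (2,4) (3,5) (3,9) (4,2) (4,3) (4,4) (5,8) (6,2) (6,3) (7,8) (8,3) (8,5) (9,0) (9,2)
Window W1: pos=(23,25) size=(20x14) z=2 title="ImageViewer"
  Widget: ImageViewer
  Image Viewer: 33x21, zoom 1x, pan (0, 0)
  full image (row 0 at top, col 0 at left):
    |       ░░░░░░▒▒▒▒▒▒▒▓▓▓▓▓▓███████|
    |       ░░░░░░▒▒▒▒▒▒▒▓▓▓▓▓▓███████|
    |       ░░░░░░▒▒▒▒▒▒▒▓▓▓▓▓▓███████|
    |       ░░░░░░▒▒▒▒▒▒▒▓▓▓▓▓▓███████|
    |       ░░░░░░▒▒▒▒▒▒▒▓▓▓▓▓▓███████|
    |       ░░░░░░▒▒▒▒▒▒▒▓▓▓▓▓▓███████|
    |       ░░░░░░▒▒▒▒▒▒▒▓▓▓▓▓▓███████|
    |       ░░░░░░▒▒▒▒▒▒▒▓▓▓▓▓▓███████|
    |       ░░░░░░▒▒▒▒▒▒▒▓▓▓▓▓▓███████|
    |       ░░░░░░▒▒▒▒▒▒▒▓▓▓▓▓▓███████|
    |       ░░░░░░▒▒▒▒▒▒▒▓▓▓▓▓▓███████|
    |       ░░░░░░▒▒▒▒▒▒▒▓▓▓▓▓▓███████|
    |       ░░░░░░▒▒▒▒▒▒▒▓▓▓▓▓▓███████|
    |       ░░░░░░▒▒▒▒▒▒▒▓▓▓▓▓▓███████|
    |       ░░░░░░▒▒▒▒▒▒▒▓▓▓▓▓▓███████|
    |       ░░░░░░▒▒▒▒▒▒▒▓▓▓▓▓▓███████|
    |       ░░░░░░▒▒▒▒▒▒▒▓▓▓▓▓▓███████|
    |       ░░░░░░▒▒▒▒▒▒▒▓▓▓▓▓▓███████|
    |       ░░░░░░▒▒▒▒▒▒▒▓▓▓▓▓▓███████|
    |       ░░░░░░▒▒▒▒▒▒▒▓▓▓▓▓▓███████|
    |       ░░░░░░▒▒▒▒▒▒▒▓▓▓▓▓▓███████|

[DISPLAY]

                                   
                                   
                                   
                                   
                                   
                                   
                                   
━━━━━━━━━━━┓                       
eeper      ┃                       
────┏━━━━━━━━━━━━━━━━━━┓           
■■■ ┃ ImageViewer      ┃           
■■■ ┠──────────────────┨           
■■■ ┃       ░░░░░░▒▒▒▒▒┃           
■■■ ┃       ░░░░░░▒▒▒▒▒┃           
■■■ ┃       ░░░░░░▒▒▒▒▒┃           
■■■ ┃       ░░░░░░▒▒▒▒▒┃           
━━━━┃       ░░░░░░▒▒▒▒▒┃           
    ┃       ░░░░░░▒▒▒▒▒┃           
    ┃       ░░░░░░▒▒▒▒▒┃           
    ┃       ░░░░░░▒▒▒▒▒┃           
    ┃       ░░░░░░▒▒▒▒▒┃           
    ┃       ░░░░░░▒▒▒▒▒┃           
    ┗━━━━━━━━━━━━━━━━━━┛           
                                   


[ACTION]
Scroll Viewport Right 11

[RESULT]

                                   
                                   
                                   
                                   
                                   
                                   
                                   
┓                                  
┃                                  
━━━━━━━━━━━━┓                      
Viewer      ┃                      
────────────┨                      
 ░░░░░░▒▒▒▒▒┃                      
 ░░░░░░▒▒▒▒▒┃                      
 ░░░░░░▒▒▒▒▒┃                      
 ░░░░░░▒▒▒▒▒┃                      
 ░░░░░░▒▒▒▒▒┃                      
 ░░░░░░▒▒▒▒▒┃                      
 ░░░░░░▒▒▒▒▒┃                      
 ░░░░░░▒▒▒▒▒┃                      
 ░░░░░░▒▒▒▒▒┃                      
 ░░░░░░▒▒▒▒▒┃                      
━━━━━━━━━━━━┛                      
                                   


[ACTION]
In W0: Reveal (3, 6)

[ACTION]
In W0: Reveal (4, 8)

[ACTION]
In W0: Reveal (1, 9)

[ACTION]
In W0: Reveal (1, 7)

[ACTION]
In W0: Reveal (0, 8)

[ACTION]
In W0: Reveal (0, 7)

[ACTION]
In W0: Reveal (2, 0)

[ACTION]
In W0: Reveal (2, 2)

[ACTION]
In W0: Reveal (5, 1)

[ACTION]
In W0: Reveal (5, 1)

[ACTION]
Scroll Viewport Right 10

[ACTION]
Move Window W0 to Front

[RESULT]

                                   
                                   
                                   
                                   
                                   
                                   
                                   
┓                                  
┃                                  
┨━━━━━━━━━━━┓                      
┃iewer      ┃                      
┃───────────┨                      
┃░░░░░░▒▒▒▒▒┃                      
┃░░░░░░▒▒▒▒▒┃                      
┃░░░░░░▒▒▒▒▒┃                      
┃░░░░░░▒▒▒▒▒┃                      
┛░░░░░░▒▒▒▒▒┃                      
 ░░░░░░▒▒▒▒▒┃                      
 ░░░░░░▒▒▒▒▒┃                      
 ░░░░░░▒▒▒▒▒┃                      
 ░░░░░░▒▒▒▒▒┃                      
 ░░░░░░▒▒▒▒▒┃                      
━━━━━━━━━━━━┛                      
                                   
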